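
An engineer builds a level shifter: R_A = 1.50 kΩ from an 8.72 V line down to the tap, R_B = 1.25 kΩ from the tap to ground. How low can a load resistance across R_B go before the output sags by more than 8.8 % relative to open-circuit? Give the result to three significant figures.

Output resistance R_th = R_A‖R_B = (1500 × 1250)/2750 = 681.8 Ω.
The fractional drop is R_th/(R_th + R_L); requiring this ≤ 0.0880 gives R_L ≥ R_th(1/0.0880 − 1) = 681.8 × 10.36 = 7.07 kΩ.

R_L(min) ≈ 7.07 kΩ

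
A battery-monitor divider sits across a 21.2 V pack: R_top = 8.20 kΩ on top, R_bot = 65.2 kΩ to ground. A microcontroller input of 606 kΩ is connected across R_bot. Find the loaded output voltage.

V_out ≈ 18.6 V

The load sits in parallel with R_bot: R_bot‖R_L = (65.2 × 606) / (65.2 + 606) = 58.87 kΩ.
V_out = 21.2 × 58.87 / (8.20 + 58.87) = 21.2 × 58.87/67.07 = 18.6 V.
(Unloaded it would have been 18.8 V.)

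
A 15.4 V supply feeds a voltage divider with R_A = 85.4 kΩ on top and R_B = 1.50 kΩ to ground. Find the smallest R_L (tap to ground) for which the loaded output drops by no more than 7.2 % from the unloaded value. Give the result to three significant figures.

R_L(min) ≈ 19.0 kΩ

Output resistance R_th = R_A‖R_B = (85.4 × 1.50)/86.90 = 1.474 kΩ.
The fractional drop is R_th/(R_th + R_L); requiring this ≤ 0.0720 gives R_L ≥ R_th(1/0.0720 − 1) = 1.474 × 12.89 = 19.0 kΩ.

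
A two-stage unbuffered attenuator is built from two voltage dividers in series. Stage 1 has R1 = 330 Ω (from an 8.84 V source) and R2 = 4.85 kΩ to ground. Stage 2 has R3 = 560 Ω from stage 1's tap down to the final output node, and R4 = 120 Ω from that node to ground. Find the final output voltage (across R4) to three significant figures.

V_out ≈ 1.00 V

Stage 2 presents R3+R4 = 680.0 Ω as a load on stage 1's tap.
Stage 1's lower leg becomes R2‖(R3+R4) = 596.4 Ω, so V_mid = 8.84 × 596.4/926.4 = 5.691 V.
Stage 2 is itself unloaded: V_out = V_mid × R4/(R3+R4) = 5.691 × 120/680.0 = 1.00 V.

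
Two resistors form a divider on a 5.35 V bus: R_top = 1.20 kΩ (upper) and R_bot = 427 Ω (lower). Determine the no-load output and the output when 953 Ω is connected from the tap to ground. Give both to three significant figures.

Open-circuit: V = 5.35 × 427/(1200 + 427) = 1.40 V.
With the load, R_bot becomes R_bot‖R_L = 294.9 Ω, so V = 5.35 × 294.9/1495 = 1.06 V.

Unloaded: 1.40 V; loaded: 1.06 V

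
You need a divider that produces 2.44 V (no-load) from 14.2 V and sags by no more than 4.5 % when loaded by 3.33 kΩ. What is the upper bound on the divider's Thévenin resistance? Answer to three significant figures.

R_th ≤ 157 Ω

Loading drop = R_th/(R_th + R_L) ≤ 0.0450, so R_th ≤ R_L · ε/(1−ε) = 3.33 kΩ × 0.0450/0.9550 = 157 Ω.
(Any R1, R2 with R2/(R1+R2) = 0.172 and R1‖R2 ≤ 157 Ω will meet the spec.)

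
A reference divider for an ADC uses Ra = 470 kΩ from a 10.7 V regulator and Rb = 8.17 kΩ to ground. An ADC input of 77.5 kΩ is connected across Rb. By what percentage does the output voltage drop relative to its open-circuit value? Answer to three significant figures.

Unloaded V = 10.7 × 8.17/478.2 = 0.18282 V.
Loaded: Rb‖R_L = 7.391 kΩ, giving V = 10.7 × 7.391/477.4 = 0.16566 V.
Drop = (0.18282 − 0.16566) / 0.18282 = 9.39 %.

9.39 %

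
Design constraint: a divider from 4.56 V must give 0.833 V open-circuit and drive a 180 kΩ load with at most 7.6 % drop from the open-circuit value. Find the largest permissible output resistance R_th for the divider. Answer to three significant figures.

Loading drop = R_th/(R_th + R_L) ≤ 0.0760, so R_th ≤ R_L · ε/(1−ε) = 180 kΩ × 0.0760/0.9240 = 14.8 kΩ.

R_th ≤ 14.8 kΩ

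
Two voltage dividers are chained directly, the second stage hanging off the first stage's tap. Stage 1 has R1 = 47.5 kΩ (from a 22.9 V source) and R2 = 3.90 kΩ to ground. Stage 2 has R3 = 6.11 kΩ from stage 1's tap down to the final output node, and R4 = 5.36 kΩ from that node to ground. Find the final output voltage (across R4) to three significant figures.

V_out ≈ 0.618 V

Stage 2 presents R3+R4 = 11.47 kΩ as a load on stage 1's tap.
Stage 1's lower leg becomes R2‖(R3+R4) = 2.910 kΩ, so V_mid = 22.9 × 2.910/50.41 = 1.322 V.
Stage 2 is itself unloaded: V_out = V_mid × R4/(R3+R4) = 1.322 × 5.36/11.47 = 0.618 V.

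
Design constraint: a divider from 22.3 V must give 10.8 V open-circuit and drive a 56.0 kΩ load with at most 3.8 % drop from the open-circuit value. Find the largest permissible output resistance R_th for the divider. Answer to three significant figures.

R_th ≤ 2.21 kΩ

Loading drop = R_th/(R_th + R_L) ≤ 0.0380, so R_th ≤ R_L · ε/(1−ε) = 56.0 kΩ × 0.0380/0.9620 = 2.21 kΩ.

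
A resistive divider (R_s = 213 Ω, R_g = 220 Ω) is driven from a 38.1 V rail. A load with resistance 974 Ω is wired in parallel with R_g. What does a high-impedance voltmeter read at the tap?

The load sits in parallel with R_g: R_g‖R_L = (220 × 974) / (220 + 974) = 179.5 Ω.
V_out = 38.1 × 179.5 / (213 + 179.5) = 38.1 × 179.5/392.5 = 17.4 V.

V_out ≈ 17.4 V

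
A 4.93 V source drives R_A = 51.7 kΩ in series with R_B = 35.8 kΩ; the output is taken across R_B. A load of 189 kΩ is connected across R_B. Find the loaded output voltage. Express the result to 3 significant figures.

The load sits in parallel with R_B: R_B‖R_L = (35.8 × 189) / (35.8 + 189) = 30.10 kΩ.
V_out = 4.93 × 30.10 / (51.7 + 30.10) = 4.93 × 30.10/81.80 = 1.81 V.

V_out ≈ 1.81 V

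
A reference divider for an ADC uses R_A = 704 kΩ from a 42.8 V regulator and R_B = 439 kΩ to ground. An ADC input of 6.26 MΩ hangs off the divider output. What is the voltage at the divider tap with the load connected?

The load sits in parallel with R_B: R_B‖R_L = (439 × 6260) / (439 + 6260) = 410.2 kΩ.
V_out = 42.8 × 410.2 / (704 + 410.2) = 42.8 × 410.2/1114 = 15.8 V.

V_out ≈ 15.8 V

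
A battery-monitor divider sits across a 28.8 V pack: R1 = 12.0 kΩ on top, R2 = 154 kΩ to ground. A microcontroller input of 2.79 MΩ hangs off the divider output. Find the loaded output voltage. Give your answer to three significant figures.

The load sits in parallel with R2: R2‖R_L = (154 × 2790) / (154 + 2790) = 145.9 kΩ.
V_out = 28.8 × 145.9 / (12.0 + 145.9) = 28.8 × 145.9/157.9 = 26.6 V.
(Unloaded it would have been 26.7 V.)

V_out ≈ 26.6 V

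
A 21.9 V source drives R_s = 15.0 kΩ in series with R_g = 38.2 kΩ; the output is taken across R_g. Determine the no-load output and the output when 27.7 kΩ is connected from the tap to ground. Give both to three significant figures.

Unloaded: 15.7 V; loaded: 11.3 V

Open-circuit: V = 21.9 × 38.2/(15.0 + 38.2) = 15.7 V.
With the load, R_g becomes R_g‖R_L = 16.06 kΩ, so V = 21.9 × 16.06/31.06 = 11.3 V.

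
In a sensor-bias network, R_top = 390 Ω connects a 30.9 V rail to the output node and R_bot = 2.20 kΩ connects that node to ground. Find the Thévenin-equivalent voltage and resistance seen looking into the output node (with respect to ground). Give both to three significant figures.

V_th = 26.2 V, R_th = 331 Ω

V_th is the open-circuit tap voltage: 30.9 × 2200/(390 + 2200) = 26.2 V.
With the supply zeroed, R_top and R_bot appear in parallel from the tap: R_th = R_top‖R_bot = (390 × 2200)/2590 = 331 Ω.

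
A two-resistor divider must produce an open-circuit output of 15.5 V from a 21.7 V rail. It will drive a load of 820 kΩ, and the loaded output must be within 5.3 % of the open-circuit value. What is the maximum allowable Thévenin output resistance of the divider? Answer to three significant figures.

R_th ≤ 45.9 kΩ

Loading drop = R_th/(R_th + R_L) ≤ 0.0530, so R_th ≤ R_L · ε/(1−ε) = 820 kΩ × 0.0530/0.9470 = 45.9 kΩ.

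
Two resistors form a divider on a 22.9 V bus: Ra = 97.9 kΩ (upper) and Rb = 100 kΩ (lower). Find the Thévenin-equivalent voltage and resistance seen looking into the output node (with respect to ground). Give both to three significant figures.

V_th = 11.6 V, R_th = 49.5 kΩ

V_th is the open-circuit tap voltage: 22.9 × 100/(97.9 + 100) = 11.6 V.
With the supply zeroed, Ra and Rb appear in parallel from the tap: R_th = Ra‖Rb = (97.9 × 100)/197.9 = 49.5 kΩ.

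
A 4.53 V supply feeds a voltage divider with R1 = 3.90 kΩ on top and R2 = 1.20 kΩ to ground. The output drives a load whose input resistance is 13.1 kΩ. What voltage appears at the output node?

V_out ≈ 0.996 V

The load sits in parallel with R2: R2‖R_L = (1.20 × 13.1) / (1.20 + 13.1) = 1.099 kΩ.
V_out = 4.53 × 1.099 / (3.90 + 1.099) = 4.53 × 1.099/4.999 = 0.996 V.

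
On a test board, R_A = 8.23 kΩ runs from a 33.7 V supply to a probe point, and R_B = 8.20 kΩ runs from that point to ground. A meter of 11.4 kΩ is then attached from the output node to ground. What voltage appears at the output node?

V_out ≈ 12.4 V

The load sits in parallel with R_B: R_B‖R_L = (8.20 × 11.4) / (8.20 + 11.4) = 4.769 kΩ.
V_out = 33.7 × 4.769 / (8.23 + 4.769) = 33.7 × 4.769/13.00 = 12.4 V.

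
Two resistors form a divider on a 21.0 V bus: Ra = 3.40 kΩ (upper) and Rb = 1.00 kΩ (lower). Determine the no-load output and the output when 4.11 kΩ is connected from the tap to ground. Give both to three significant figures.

Open-circuit: V = 21.0 × 1.00/(3.40 + 1.00) = 4.77 V.
With the load, Rb becomes Rb‖R_L = 0.8043 kΩ, so V = 21.0 × 0.8043/4.204 = 4.02 V.

Unloaded: 4.77 V; loaded: 4.02 V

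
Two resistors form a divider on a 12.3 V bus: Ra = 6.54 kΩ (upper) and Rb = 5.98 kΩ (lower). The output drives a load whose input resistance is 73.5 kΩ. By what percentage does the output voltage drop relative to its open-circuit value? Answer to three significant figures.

4.08 %

The divider's output (Thévenin) resistance is Ra‖Rb = 3.124 kΩ.
Fractional drop under load = R_th/(R_th + R_L) = 3.124 / (3.124 + 73.5) = 0.04077.
So the output falls by 4.08 %.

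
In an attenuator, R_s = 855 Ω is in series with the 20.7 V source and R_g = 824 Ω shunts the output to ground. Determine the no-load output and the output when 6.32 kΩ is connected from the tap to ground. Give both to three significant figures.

Open-circuit: V = 20.7 × 824/(855 + 824) = 10.2 V.
With the load, R_g becomes R_g‖R_L = 729.0 Ω, so V = 20.7 × 729.0/1584 = 9.53 V.

Unloaded: 10.2 V; loaded: 9.53 V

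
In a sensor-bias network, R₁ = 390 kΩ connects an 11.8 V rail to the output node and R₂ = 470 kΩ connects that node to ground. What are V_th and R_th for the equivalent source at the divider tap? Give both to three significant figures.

V_th = 6.45 V, R_th = 213 kΩ

V_th is the open-circuit tap voltage: 11.8 × 470/(390 + 470) = 6.45 V.
With the supply zeroed, R₁ and R₂ appear in parallel from the tap: R_th = R₁‖R₂ = (390 × 470)/860.0 = 213 kΩ.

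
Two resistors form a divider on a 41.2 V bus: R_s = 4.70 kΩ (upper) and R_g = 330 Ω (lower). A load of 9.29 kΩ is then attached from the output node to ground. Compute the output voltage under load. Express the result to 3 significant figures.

V_out ≈ 2.62 V

The load sits in parallel with R_g: R_g‖R_L = (330 × 9290) / (330 + 9290) = 318.7 Ω.
V_out = 41.2 × 318.7 / (4700 + 318.7) = 41.2 × 318.7/5019 = 2.62 V.
(Unloaded it would have been 2.70 V.)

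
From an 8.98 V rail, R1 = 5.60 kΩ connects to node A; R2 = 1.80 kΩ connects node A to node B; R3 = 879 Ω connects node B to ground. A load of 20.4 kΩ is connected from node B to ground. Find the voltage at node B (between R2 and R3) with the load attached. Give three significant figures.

V ≈ 0.918 V

At node B, R3 is in parallel with the load: R3‖R_L = 842.7 Ω.
Below node A the resistance is R2 + (R3‖R_L) = 2643 Ω, so V_A = 8.98 × 2643/8243 = 2.879 V.
Then V_B = V_A × (R3‖R_L)/(R2 + R3‖R_L) = 2.879 × 842.7/2643 = 0.918 V.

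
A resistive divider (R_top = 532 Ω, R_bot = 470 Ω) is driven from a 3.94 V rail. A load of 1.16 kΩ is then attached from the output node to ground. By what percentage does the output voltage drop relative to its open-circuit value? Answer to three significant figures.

The divider's output (Thévenin) resistance is R_top‖R_bot = 249.5 Ω.
Fractional drop under load = R_th/(R_th + R_L) = 249.5 / (249.5 + 1160) = 0.1770.
So the output falls by 17.7 %.

17.7 %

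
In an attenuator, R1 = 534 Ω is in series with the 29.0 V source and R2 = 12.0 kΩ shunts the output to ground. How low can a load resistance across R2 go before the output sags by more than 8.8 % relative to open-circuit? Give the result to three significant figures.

Output resistance R_th = R1‖R2 = (534 × 12000)/12530 = 511.2 Ω.
The fractional drop is R_th/(R_th + R_L); requiring this ≤ 0.0880 gives R_L ≥ R_th(1/0.0880 − 1) = 511.2 × 10.36 = 5.30 kΩ.

R_L(min) ≈ 5.30 kΩ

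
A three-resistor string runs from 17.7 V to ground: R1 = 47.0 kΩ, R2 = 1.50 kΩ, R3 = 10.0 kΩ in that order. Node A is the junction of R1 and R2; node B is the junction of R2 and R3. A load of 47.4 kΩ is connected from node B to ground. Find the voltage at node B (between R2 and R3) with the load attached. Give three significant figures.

At node B, R3 is in parallel with the load: R3‖R_L = 8.258 kΩ.
Below node A the resistance is R2 + (R3‖R_L) = 9.758 kΩ, so V_A = 17.7 × 9.758/56.76 = 3.043 V.
Then V_B = V_A × (R3‖R_L)/(R2 + R3‖R_L) = 3.043 × 8.258/9.758 = 2.58 V.

V ≈ 2.58 V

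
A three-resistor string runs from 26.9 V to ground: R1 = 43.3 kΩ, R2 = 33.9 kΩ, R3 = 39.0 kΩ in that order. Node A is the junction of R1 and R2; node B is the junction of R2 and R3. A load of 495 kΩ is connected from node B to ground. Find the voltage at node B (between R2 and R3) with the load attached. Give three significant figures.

At node B, R3 is in parallel with the load: R3‖R_L = 36.15 kΩ.
Below node A the resistance is R2 + (R3‖R_L) = 70.05 kΩ, so V_A = 26.9 × 70.05/113.4 = 16.62 V.
Then V_B = V_A × (R3‖R_L)/(R2 + R3‖R_L) = 16.62 × 36.15/70.05 = 8.58 V.

V ≈ 8.58 V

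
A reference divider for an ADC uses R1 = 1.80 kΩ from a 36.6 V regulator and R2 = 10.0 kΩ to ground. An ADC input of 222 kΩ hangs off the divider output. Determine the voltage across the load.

The load sits in parallel with R2: R2‖R_L = (10.0 × 222) / (10.0 + 222) = 9.569 kΩ.
V_out = 36.6 × 9.569 / (1.80 + 9.569) = 36.6 × 9.569/11.37 = 30.8 V.
(Unloaded it would have been 31.0 V.)

V_out ≈ 30.8 V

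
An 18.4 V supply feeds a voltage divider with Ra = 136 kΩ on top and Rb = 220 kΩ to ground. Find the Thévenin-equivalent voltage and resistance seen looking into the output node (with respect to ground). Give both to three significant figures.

V_th = 11.4 V, R_th = 84.0 kΩ

V_th is the open-circuit tap voltage: 18.4 × 220/(136 + 220) = 11.4 V.
With the supply zeroed, Ra and Rb appear in parallel from the tap: R_th = Ra‖Rb = (136 × 220)/356.0 = 84.0 kΩ.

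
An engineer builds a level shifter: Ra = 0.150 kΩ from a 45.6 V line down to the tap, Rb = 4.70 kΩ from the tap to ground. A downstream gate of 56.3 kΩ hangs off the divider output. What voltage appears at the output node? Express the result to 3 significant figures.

The load sits in parallel with Rb: Rb‖R_L = (4700 × 56300) / (4700 + 56300) = 4338 Ω.
V_out = 45.6 × 4338 / (150 + 4338) = 45.6 × 4338/4488 = 44.1 V.
(Unloaded it would have been 44.2 V.)

V_out ≈ 44.1 V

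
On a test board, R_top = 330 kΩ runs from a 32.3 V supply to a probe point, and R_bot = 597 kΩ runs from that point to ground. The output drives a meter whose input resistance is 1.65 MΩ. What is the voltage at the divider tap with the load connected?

The load sits in parallel with R_bot: R_bot‖R_L = (597 × 1650) / (597 + 1650) = 438.4 kΩ.
V_out = 32.3 × 438.4 / (330 + 438.4) = 32.3 × 438.4/768.4 = 18.4 V.

V_out ≈ 18.4 V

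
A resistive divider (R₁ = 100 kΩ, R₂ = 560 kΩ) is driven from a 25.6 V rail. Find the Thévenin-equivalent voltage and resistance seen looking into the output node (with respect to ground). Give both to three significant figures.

V_th is the open-circuit tap voltage: 25.6 × 560/(100 + 560) = 21.7 V.
With the supply zeroed, R₁ and R₂ appear in parallel from the tap: R_th = R₁‖R₂ = (100 × 560)/660.0 = 84.8 kΩ.

V_th = 21.7 V, R_th = 84.8 kΩ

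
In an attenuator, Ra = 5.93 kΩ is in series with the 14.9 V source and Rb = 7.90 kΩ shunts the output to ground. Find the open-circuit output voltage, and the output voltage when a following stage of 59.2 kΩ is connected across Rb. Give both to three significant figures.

Open-circuit: V = 14.9 × 7.90/(5.93 + 7.90) = 8.51 V.
With the load, Rb becomes Rb‖R_L = 6.970 kΩ, so V = 14.9 × 6.970/12.90 = 8.05 V.

Unloaded: 8.51 V; loaded: 8.05 V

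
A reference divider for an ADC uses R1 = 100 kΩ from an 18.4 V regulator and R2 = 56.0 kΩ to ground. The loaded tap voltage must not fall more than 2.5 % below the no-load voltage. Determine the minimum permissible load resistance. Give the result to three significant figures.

R_L(min) ≈ 1.40 MΩ

Output resistance R_th = R1‖R2 = (100 × 56.0)/156.0 = 35.90 kΩ.
The fractional drop is R_th/(R_th + R_L); requiring this ≤ 0.0250 gives R_L ≥ R_th(1/0.0250 − 1) = 35.90 × 39.00 = 1.40 MΩ.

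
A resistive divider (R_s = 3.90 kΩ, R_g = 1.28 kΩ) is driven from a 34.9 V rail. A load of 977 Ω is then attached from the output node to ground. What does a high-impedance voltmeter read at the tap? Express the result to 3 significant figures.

V_out ≈ 4.34 V

The load sits in parallel with R_g: R_g‖R_L = (1280 × 977) / (1280 + 977) = 554.1 Ω.
V_out = 34.9 × 554.1 / (3900 + 554.1) = 34.9 × 554.1/4454 = 4.34 V.
(Unloaded it would have been 8.62 V.)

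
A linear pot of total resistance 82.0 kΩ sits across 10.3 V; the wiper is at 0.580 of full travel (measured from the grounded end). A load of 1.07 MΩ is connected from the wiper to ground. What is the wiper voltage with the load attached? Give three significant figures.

V ≈ 5.86 V

The wiper splits the pot into (1−α)R = 34.44 kΩ above and αR = 47.56 kΩ below.
Lower section ‖ load = 45.54 kΩ.
V_wiper = 10.3 × 45.54/(34.44 + 45.54) = 5.86 V.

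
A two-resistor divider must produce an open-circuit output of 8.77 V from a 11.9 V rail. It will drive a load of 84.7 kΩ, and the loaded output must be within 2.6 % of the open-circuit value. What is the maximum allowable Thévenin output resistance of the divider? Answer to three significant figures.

Loading drop = R_th/(R_th + R_L) ≤ 0.0260, so R_th ≤ R_L · ε/(1−ε) = 84.7 kΩ × 0.0260/0.9740 = 2.26 kΩ.
(Any R1, R2 with R2/(R1+R2) = 0.737 and R1‖R2 ≤ 2.26 kΩ will meet the spec.)

R_th ≤ 2.26 kΩ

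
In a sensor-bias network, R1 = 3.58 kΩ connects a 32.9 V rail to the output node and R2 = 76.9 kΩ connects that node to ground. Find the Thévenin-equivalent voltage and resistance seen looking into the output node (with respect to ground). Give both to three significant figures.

V_th is the open-circuit tap voltage: 32.9 × 76.9/(3.58 + 76.9) = 31.4 V.
With the supply zeroed, R1 and R2 appear in parallel from the tap: R_th = R1‖R2 = (3.58 × 76.9)/80.48 = 3.42 kΩ.

V_th = 31.4 V, R_th = 3.42 kΩ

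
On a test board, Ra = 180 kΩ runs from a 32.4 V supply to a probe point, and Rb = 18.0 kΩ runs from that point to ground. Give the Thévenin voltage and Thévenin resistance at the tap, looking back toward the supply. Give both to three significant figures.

V_th is the open-circuit tap voltage: 32.4 × 18.0/(180 + 18.0) = 2.95 V.
With the supply zeroed, Ra and Rb appear in parallel from the tap: R_th = Ra‖Rb = (180 × 18.0)/198.0 = 16.4 kΩ.

V_th = 2.95 V, R_th = 16.4 kΩ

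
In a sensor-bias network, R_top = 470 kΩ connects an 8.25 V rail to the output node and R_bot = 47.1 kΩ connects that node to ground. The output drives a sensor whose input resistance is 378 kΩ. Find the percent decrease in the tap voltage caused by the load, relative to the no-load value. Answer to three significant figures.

The divider's output (Thévenin) resistance is R_top‖R_bot = 42.81 kΩ.
Fractional drop under load = R_th/(R_th + R_L) = 42.81 / (42.81 + 378) = 0.1017.
So the output falls by 10.2 %.

10.2 %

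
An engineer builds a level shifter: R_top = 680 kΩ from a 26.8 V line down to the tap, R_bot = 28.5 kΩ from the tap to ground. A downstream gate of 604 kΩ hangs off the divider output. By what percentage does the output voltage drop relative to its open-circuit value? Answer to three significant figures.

The divider's output (Thévenin) resistance is R_top‖R_bot = 27.35 kΩ.
Fractional drop under load = R_th/(R_th + R_L) = 27.35 / (27.35 + 604) = 0.04333.
So the output falls by 4.33 %.

4.33 %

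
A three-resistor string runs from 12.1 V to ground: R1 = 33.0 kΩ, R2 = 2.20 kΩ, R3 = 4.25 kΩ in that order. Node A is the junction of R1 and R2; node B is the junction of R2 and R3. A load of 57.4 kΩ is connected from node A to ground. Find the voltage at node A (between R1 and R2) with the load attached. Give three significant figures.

Below node A the series string R2+R3 = 6.450 kΩ sits in parallel with the 57.4 kΩ load: 5.798 kΩ.
V_A = 12.1 × 5.798/(33.0 + 5.798) = 1.81 V.

V ≈ 1.81 V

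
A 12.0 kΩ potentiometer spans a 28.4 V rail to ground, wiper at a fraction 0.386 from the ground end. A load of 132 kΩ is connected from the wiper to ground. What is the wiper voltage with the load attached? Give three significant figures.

V ≈ 10.7 V

The wiper splits the pot into (1−α)R = 7.368 kΩ above and αR = 4.632 kΩ below.
Lower section ‖ load = 4.475 kΩ.
V_wiper = 28.4 × 4.475/(7.368 + 4.475) = 10.7 V.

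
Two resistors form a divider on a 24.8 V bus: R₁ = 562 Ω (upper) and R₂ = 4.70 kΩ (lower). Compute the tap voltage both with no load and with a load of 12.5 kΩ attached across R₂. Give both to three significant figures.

Unloaded: 22.2 V; loaded: 21.3 V

Open-circuit: V = 24.8 × 4700/(562 + 4700) = 22.2 V.
With the load, R₂ becomes R₂‖R_L = 3416 Ω, so V = 24.8 × 3416/3978 = 21.3 V.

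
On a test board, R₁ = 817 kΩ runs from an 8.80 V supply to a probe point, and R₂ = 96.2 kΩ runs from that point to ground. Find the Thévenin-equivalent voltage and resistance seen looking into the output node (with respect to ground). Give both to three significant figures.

V_th = 0.927 V, R_th = 86.1 kΩ

V_th is the open-circuit tap voltage: 8.80 × 96.2/(817 + 96.2) = 0.927 V.
With the supply zeroed, R₁ and R₂ appear in parallel from the tap: R_th = R₁‖R₂ = (817 × 96.2)/913.2 = 86.1 kΩ.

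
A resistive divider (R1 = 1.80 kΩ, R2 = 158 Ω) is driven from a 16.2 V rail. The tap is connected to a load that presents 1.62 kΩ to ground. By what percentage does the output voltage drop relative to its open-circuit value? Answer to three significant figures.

The divider's output (Thévenin) resistance is R1‖R2 = 145.3 Ω.
Fractional drop under load = R_th/(R_th + R_L) = 145.3 / (145.3 + 1620) = 0.08228.
So the output falls by 8.23 %.

8.23 %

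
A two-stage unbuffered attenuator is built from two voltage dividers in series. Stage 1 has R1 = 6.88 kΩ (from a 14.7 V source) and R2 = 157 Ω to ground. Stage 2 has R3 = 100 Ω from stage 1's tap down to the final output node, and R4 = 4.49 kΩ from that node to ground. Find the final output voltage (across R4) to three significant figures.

Stage 2 presents R3+R4 = 4590 Ω as a load on stage 1's tap.
Stage 1's lower leg becomes R2‖(R3+R4) = 151.8 Ω, so V_mid = 14.7 × 151.8/7032 = 0.3174 V.
Stage 2 is itself unloaded: V_out = V_mid × R4/(R3+R4) = 0.3174 × 4490/4590 = 0.310 V.

V_out ≈ 0.310 V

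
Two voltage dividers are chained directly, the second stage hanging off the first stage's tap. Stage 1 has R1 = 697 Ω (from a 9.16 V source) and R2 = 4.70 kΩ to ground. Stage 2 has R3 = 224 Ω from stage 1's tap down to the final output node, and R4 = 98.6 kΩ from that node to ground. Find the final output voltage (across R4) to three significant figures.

Stage 2 presents R3+R4 = 98820 Ω as a load on stage 1's tap.
Stage 1's lower leg becomes R2‖(R3+R4) = 4487 Ω, so V_mid = 9.16 × 4487/5184 = 7.928 V.
Stage 2 is itself unloaded: V_out = V_mid × R4/(R3+R4) = 7.928 × 98600/98820 = 7.91 V.

V_out ≈ 7.91 V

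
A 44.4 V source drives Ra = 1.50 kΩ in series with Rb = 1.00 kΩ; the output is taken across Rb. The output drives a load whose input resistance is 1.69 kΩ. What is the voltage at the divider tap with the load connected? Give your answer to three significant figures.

V_out ≈ 13.1 V

The load sits in parallel with Rb: Rb‖R_L = (1.00 × 1.69) / (1.00 + 1.69) = 0.6283 kΩ.
V_out = 44.4 × 0.6283 / (1.50 + 0.6283) = 44.4 × 0.6283/2.128 = 13.1 V.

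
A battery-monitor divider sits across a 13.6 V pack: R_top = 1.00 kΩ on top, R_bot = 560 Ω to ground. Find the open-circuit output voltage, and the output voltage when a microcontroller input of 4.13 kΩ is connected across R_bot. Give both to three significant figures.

Unloaded: 4.88 V; loaded: 4.49 V

Open-circuit: V = 13.6 × 560/(1000 + 560) = 4.88 V.
With the load, R_bot becomes R_bot‖R_L = 493.1 Ω, so V = 13.6 × 493.1/1493 = 4.49 V.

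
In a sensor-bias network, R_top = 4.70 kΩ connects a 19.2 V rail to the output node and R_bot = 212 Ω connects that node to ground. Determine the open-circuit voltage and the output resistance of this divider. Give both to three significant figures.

V_th is the open-circuit tap voltage: 19.2 × 212/(4700 + 212) = 0.829 V.
With the supply zeroed, R_top and R_bot appear in parallel from the tap: R_th = R_top‖R_bot = (4700 × 212)/4912 = 203 Ω.

V_th = 0.829 V, R_th = 203 Ω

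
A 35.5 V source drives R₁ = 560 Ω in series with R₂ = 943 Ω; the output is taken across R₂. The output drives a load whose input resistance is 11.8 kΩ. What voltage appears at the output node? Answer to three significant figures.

The load sits in parallel with R₂: R₂‖R_L = (943 × 11800) / (943 + 11800) = 873.2 Ω.
V_out = 35.5 × 873.2 / (560 + 873.2) = 35.5 × 873.2/1433 = 21.6 V.
(Unloaded it would have been 22.3 V.)

V_out ≈ 21.6 V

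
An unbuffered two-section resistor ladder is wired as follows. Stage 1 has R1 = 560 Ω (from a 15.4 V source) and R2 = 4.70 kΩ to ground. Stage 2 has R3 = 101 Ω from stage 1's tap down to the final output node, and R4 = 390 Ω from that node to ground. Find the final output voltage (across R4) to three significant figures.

V_out ≈ 5.41 V

Stage 2 presents R3+R4 = 491.0 Ω as a load on stage 1's tap.
Stage 1's lower leg becomes R2‖(R3+R4) = 444.6 Ω, so V_mid = 15.4 × 444.6/1005 = 6.815 V.
Stage 2 is itself unloaded: V_out = V_mid × R4/(R3+R4) = 6.815 × 390/491.0 = 5.41 V.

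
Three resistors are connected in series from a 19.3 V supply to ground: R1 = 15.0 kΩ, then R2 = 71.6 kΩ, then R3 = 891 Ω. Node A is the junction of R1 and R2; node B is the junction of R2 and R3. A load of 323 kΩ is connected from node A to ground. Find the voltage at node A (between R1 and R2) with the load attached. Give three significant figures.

Below node A the series string R2+R3 = 72490 Ω sits in parallel with the 323000 Ω load: 59200 Ω.
V_A = 19.3 × 59200/(15000 + 59200) = 15.4 V.

V ≈ 15.4 V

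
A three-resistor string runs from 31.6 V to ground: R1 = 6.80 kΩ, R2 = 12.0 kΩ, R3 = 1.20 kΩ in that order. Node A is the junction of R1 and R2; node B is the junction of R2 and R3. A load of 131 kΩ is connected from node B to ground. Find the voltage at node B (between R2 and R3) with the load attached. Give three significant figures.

V ≈ 1.88 V

At node B, R3 is in parallel with the load: R3‖R_L = 1.189 kΩ.
Below node A the resistance is R2 + (R3‖R_L) = 13.19 kΩ, so V_A = 31.6 × 13.19/19.99 = 20.85 V.
Then V_B = V_A × (R3‖R_L)/(R2 + R3‖R_L) = 20.85 × 1.189/13.19 = 1.88 V.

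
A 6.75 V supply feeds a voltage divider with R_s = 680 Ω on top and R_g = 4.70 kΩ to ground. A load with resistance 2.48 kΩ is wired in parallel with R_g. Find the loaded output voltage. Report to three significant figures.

The load sits in parallel with R_g: R_g‖R_L = (4700 × 2480) / (4700 + 2480) = 1623 Ω.
V_out = 6.75 × 1623 / (680 + 1623) = 6.75 × 1623/2303 = 4.76 V.
(Unloaded it would have been 5.90 V.)

V_out ≈ 4.76 V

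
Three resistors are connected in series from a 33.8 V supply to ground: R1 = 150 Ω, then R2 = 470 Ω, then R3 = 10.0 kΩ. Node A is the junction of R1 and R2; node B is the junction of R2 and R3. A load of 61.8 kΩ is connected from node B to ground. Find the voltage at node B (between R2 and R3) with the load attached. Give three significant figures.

V ≈ 31.5 V

At node B, R3 is in parallel with the load: R3‖R_L = 8607 Ω.
Below node A the resistance is R2 + (R3‖R_L) = 9077 Ω, so V_A = 33.8 × 9077/9227 = 33.25 V.
Then V_B = V_A × (R3‖R_L)/(R2 + R3‖R_L) = 33.25 × 8607/9077 = 31.5 V.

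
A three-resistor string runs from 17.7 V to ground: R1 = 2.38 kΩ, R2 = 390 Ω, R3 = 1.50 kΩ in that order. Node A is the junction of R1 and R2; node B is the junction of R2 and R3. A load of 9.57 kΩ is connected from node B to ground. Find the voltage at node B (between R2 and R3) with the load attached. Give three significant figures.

At node B, R3 is in parallel with the load: R3‖R_L = 1297 Ω.
Below node A the resistance is R2 + (R3‖R_L) = 1687 Ω, so V_A = 17.7 × 1687/4067 = 7.341 V.
Then V_B = V_A × (R3‖R_L)/(R2 + R3‖R_L) = 7.341 × 1297/1687 = 5.64 V.

V ≈ 5.64 V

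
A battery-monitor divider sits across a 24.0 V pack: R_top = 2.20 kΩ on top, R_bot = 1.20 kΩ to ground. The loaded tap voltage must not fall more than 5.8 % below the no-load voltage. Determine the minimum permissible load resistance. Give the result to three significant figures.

Output resistance R_th = R_top‖R_bot = (2200 × 1200)/3400 = 776.5 Ω.
The fractional drop is R_th/(R_th + R_L); requiring this ≤ 0.0580 gives R_L ≥ R_th(1/0.0580 − 1) = 776.5 × 16.24 = 12.6 kΩ.

R_L(min) ≈ 12.6 kΩ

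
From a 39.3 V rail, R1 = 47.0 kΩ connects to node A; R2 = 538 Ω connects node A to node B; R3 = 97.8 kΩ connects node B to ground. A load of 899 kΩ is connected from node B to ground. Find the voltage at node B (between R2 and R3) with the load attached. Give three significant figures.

V ≈ 25.5 V

At node B, R3 is in parallel with the load: R3‖R_L = 88200 Ω.
Below node A the resistance is R2 + (R3‖R_L) = 88740 Ω, so V_A = 39.3 × 88740/135700 = 25.69 V.
Then V_B = V_A × (R3‖R_L)/(R2 + R3‖R_L) = 25.69 × 88200/88740 = 25.5 V.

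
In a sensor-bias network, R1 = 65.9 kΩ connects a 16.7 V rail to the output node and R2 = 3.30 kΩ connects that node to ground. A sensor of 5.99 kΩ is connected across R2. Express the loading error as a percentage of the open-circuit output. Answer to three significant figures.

Unloaded V = 16.7 × 3.30/69.20 = 0.7964 V.
Loaded: R2‖R_L = 2.128 kΩ, giving V = 16.7 × 2.128/68.03 = 0.5223 V.
Drop = (0.7964 − 0.5223) / 0.7964 = 34.4 %.

34.4 %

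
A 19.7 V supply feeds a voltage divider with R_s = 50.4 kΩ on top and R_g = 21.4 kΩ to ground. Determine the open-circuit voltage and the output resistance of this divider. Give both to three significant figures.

V_th is the open-circuit tap voltage: 19.7 × 21.4/(50.4 + 21.4) = 5.87 V.
With the supply zeroed, R_s and R_g appear in parallel from the tap: R_th = R_s‖R_g = (50.4 × 21.4)/71.80 = 15.0 kΩ.

V_th = 5.87 V, R_th = 15.0 kΩ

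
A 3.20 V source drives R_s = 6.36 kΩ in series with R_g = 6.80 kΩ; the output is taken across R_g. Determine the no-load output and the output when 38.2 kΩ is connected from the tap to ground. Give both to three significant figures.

Open-circuit: V = 3.20 × 6.80/(6.36 + 6.80) = 1.65 V.
With the load, R_g becomes R_g‖R_L = 5.772 kΩ, so V = 3.20 × 5.772/12.13 = 1.52 V.

Unloaded: 1.65 V; loaded: 1.52 V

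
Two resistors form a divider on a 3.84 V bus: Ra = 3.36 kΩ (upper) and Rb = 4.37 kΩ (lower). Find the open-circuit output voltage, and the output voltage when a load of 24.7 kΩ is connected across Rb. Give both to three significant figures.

Open-circuit: V = 3.84 × 4.37/(3.36 + 4.37) = 2.17 V.
With the load, Rb becomes Rb‖R_L = 3.713 kΩ, so V = 3.84 × 3.713/7.073 = 2.02 V.

Unloaded: 2.17 V; loaded: 2.02 V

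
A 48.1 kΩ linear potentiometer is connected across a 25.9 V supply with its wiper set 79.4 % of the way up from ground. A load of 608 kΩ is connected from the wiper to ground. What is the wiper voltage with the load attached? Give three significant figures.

V ≈ 20.3 V

The wiper splits the pot into (1−α)R = 9.909 kΩ above and αR = 38.19 kΩ below.
Lower section ‖ load = 35.93 kΩ.
V_wiper = 25.9 × 35.93/(9.909 + 35.93) = 20.3 V.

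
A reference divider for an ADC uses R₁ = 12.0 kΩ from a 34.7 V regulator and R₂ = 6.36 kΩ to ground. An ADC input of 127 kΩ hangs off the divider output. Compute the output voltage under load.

V_out ≈ 11.6 V

The load sits in parallel with R₂: R₂‖R_L = (6.36 × 127) / (6.36 + 127) = 6.057 kΩ.
V_out = 34.7 × 6.057 / (12.0 + 6.057) = 34.7 × 6.057/18.06 = 11.6 V.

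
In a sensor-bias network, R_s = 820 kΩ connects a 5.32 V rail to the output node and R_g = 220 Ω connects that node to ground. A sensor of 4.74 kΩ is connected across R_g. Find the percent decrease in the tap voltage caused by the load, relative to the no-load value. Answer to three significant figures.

The divider's output (Thévenin) resistance is R_s‖R_g = 219.9 Ω.
Fractional drop under load = R_th/(R_th + R_L) = 219.9 / (219.9 + 4740) = 0.04434.
So the output falls by 4.43 %.

4.43 %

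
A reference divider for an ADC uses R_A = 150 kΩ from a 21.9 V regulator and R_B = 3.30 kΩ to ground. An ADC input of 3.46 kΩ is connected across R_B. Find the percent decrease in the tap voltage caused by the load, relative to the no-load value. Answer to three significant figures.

48.3 %

The divider's output (Thévenin) resistance is R_A‖R_B = 3.229 kΩ.
Fractional drop under load = R_th/(R_th + R_L) = 3.229 / (3.229 + 3.46) = 0.4827.
So the output falls by 48.3 %.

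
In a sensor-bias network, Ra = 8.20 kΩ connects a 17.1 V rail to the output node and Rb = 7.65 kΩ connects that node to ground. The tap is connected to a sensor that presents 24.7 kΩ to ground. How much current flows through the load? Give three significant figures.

I_L ≈ 0.288 mA

Rb‖R_L = 5.841 kΩ; V_out = 17.1 × 5.841/14.04 = 7.114 V.
I_L = V_out / R_L = 7.114 / 24.7 kΩ = 0.288 mA.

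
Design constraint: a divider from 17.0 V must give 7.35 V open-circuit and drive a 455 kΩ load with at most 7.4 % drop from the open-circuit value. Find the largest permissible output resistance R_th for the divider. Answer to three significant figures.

R_th ≤ 36.4 kΩ

Loading drop = R_th/(R_th + R_L) ≤ 0.0740, so R_th ≤ R_L · ε/(1−ε) = 455 kΩ × 0.0740/0.9260 = 36.4 kΩ.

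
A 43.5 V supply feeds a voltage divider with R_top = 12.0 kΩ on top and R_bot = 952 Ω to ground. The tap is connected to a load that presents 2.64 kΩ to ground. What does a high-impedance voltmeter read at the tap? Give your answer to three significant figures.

The load sits in parallel with R_bot: R_bot‖R_L = (952 × 2640) / (952 + 2640) = 699.7 Ω.
V_out = 43.5 × 699.7 / (12000 + 699.7) = 43.5 × 699.7/12700 = 2.40 V.

V_out ≈ 2.40 V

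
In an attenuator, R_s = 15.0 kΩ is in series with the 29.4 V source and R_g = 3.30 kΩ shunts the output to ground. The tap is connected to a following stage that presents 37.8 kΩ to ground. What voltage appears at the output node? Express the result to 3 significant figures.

V_out ≈ 4.95 V

The load sits in parallel with R_g: R_g‖R_L = (3.30 × 37.8) / (3.30 + 37.8) = 3.035 kΩ.
V_out = 29.4 × 3.035 / (15.0 + 3.035) = 29.4 × 3.035/18.04 = 4.95 V.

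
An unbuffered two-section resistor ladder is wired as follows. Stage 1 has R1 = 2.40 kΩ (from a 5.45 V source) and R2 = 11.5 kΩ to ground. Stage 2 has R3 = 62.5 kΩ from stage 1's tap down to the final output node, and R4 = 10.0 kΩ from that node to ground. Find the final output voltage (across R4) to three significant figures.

Stage 2 presents R3+R4 = 72.50 kΩ as a load on stage 1's tap.
Stage 1's lower leg becomes R2‖(R3+R4) = 9.926 kΩ, so V_mid = 5.45 × 9.926/12.33 = 4.389 V.
Stage 2 is itself unloaded: V_out = V_mid × R4/(R3+R4) = 4.389 × 10.0/72.50 = 0.605 V.

V_out ≈ 0.605 V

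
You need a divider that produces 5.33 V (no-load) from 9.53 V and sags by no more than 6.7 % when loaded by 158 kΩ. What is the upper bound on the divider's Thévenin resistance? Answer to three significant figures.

Loading drop = R_th/(R_th + R_L) ≤ 0.0670, so R_th ≤ R_L · ε/(1−ε) = 158 kΩ × 0.0670/0.9330 = 11.3 kΩ.

R_th ≤ 11.3 kΩ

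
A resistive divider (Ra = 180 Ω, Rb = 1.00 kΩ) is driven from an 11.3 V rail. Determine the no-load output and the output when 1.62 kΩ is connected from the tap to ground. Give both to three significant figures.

Unloaded: 9.58 V; loaded: 8.75 V

Open-circuit: V = 11.3 × 1000/(180 + 1000) = 9.58 V.
With the load, Rb becomes Rb‖R_L = 618.3 Ω, so V = 11.3 × 618.3/798.3 = 8.75 V.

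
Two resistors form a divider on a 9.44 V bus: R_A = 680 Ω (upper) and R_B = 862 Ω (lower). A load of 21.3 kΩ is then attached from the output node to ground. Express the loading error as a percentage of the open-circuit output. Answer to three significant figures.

1.75 %

The divider's output (Thévenin) resistance is R_A‖R_B = 380.1 Ω.
Fractional drop under load = R_th/(R_th + R_L) = 380.1 / (380.1 + 21300) = 0.01753.
So the output falls by 1.75 %.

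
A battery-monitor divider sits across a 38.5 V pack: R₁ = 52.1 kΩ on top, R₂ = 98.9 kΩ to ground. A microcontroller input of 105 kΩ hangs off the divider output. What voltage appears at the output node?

The load sits in parallel with R₂: R₂‖R_L = (98.9 × 105) / (98.9 + 105) = 50.93 kΩ.
V_out = 38.5 × 50.93 / (52.1 + 50.93) = 38.5 × 50.93/103.0 = 19.0 V.
(Unloaded it would have been 25.2 V.)

V_out ≈ 19.0 V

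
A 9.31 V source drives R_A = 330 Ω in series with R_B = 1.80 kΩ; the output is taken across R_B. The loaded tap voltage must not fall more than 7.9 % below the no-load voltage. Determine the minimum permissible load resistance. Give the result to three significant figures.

Output resistance R_th = R_A‖R_B = (330 × 1800)/2130 = 278.9 Ω.
The fractional drop is R_th/(R_th + R_L); requiring this ≤ 0.0790 gives R_L ≥ R_th(1/0.0790 − 1) = 278.9 × 11.66 = 3.25 kΩ.

R_L(min) ≈ 3.25 kΩ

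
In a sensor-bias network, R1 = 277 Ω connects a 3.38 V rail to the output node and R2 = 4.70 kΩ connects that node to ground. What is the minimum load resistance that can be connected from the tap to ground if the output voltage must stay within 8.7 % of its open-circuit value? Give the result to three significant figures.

R_L(min) ≈ 2.75 kΩ

Output resistance R_th = R1‖R2 = (277 × 4700)/4977 = 261.6 Ω.
The fractional drop is R_th/(R_th + R_L); requiring this ≤ 0.0870 gives R_L ≥ R_th(1/0.0870 − 1) = 261.6 × 10.49 = 2.75 kΩ.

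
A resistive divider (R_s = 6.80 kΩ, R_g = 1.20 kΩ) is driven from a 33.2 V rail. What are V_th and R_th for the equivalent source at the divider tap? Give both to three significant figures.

V_th = 4.98 V, R_th = 1.02 kΩ

V_th is the open-circuit tap voltage: 33.2 × 1.20/(6.80 + 1.20) = 4.98 V.
With the supply zeroed, R_s and R_g appear in parallel from the tap: R_th = R_s‖R_g = (6.80 × 1.20)/8.000 = 1.02 kΩ.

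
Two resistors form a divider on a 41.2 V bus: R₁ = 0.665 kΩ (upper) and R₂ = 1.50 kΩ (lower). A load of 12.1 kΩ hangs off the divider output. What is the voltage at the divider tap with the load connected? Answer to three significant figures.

The load sits in parallel with R₂: R₂‖R_L = (1500 × 12100) / (1500 + 12100) = 1335 Ω.
V_out = 41.2 × 1335 / (665 + 1335) = 41.2 × 1335/2000 = 27.5 V.
(Unloaded it would have been 28.5 V.)

V_out ≈ 27.5 V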